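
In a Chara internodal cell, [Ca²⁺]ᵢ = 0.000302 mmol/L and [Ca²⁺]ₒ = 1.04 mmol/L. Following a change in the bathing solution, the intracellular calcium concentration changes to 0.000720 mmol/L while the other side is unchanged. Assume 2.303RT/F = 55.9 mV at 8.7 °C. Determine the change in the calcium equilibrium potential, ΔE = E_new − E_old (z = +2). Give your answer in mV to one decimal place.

-10.5 mV

E_old = (55.9/2)·log₁₀(1.04/0.000302) = 98.86 mV
E_new = (55.9/2)·log₁₀(1.04/0.000720) = 88.31 mV
ΔE = 88.31 − (98.86) = -10.55 mV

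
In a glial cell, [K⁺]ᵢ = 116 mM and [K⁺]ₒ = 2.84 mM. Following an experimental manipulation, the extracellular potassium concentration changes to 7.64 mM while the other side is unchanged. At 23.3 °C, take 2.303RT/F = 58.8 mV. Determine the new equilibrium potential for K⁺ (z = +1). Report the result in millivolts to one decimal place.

-69.5 mV

After the shift: [K⁺]_out = 7.64, [K⁺]_in = 116 mM.
E_new = (58.8/1)·log₁₀(7.64/116) = 58.80 · (-1.1814) = -69.46 mV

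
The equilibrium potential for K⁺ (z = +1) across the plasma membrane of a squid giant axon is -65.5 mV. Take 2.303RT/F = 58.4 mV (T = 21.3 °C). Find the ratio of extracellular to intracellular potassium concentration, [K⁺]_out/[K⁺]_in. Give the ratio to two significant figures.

0.076

log₁₀([out]/[in]) = E·z/(58.4) = -65.5 × 1 / 58.4 = -1.1216
[out]/[in] = 10^(-1.1216) = 0.07558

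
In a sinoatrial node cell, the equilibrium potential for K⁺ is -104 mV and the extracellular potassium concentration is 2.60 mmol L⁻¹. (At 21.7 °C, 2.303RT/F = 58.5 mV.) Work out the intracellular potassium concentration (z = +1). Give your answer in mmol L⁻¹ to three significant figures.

Nernst: E = (58.5/1) · log₁₀([out]/[in]), so log₁₀([out]/[in]) = -104.0 × 1 / 58.5 = -1.7778.
[out]/[in] = 10^(-1.7778) = 0.01668.
[in] = 2.60 / 0.01668 = 155.9 mmol L⁻¹.

156 mmol L⁻¹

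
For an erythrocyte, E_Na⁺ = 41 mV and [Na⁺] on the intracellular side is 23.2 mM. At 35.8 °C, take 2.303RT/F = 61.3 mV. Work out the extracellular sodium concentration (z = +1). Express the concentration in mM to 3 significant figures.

Nernst: E = (61.3/1) · log₁₀([out]/[in]), so log₁₀([out]/[in]) = 41.0 × 1 / 61.3 = 0.6688.
[out]/[in] = 10^(0.6688) = 4.665.
[out] = 4.665 × 23.2 = 108.2 mM.

108 mM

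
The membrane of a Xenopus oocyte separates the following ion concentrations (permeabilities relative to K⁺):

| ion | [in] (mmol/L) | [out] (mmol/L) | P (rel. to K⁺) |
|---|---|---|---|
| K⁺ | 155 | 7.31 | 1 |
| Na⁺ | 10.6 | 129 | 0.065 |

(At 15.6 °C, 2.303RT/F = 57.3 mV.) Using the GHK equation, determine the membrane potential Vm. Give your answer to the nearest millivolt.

-57 mV

Vm = 57.3 · log₁₀[(Σ P·[cation]ₒ + Σ P·[anion]ᵢ) / (Σ P·[cation]ᵢ + Σ P·[anion]ₒ)]
Numerator = 1×7.31 + 0.065×129 = 15.7
Denominator = 1×155 + 0.065×10.6 = 155.7
Vm = 57.3 · log₁₀(0.10081) = 57.3 × (-0.9965) = -57.10 mV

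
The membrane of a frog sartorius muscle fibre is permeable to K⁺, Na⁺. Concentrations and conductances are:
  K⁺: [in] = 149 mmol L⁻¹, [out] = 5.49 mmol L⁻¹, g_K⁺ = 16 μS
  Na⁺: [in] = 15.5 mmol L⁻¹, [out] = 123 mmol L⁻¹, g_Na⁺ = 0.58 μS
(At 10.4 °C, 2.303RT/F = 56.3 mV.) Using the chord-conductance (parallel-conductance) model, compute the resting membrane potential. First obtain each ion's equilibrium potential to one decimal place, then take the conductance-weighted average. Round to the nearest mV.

E_K⁺ = (56.3/1)·log₁₀(5.49/149) = -80.7 mV
E_Na⁺ = (56.3/1)·log₁₀(123/15.5) = 50.6 mV
Vm = (Σ gᵢEᵢ)/(Σ gᵢ) = (16·-80.7 + 0.58·50.6) / (16 + 0.58)
= -1261.85 / 16.58 = -76.11 mV

-76 mV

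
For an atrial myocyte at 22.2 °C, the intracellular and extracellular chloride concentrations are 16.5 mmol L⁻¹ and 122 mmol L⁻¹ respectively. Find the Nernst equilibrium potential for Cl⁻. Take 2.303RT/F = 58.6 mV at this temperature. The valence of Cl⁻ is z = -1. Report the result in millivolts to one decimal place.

E = (58.6/z) · log₁₀([Cl⁻]_out/[Cl⁻]_in) with z = -1.
For an anion, dividing by z = -1 reverses the sign.
= (58.6/-1) · log₁₀(122/16.5) = -58.60 · log₁₀(7.394)
= -58.60 · (0.8689) = -50.92 mV

-50.9 mV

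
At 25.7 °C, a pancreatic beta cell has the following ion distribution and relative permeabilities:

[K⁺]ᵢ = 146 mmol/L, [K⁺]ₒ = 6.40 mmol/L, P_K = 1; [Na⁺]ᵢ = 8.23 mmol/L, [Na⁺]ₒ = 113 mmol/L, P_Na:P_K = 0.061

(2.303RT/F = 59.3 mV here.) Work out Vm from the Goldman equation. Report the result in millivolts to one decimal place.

Vm = 59.3 · log₁₀[(Σ P·[cation]ₒ + Σ P·[anion]ᵢ) / (Σ P·[cation]ᵢ + Σ P·[anion]ₒ)]
Numerator = 1×6.40 + 0.061×113 = 13.29
Denominator = 1×146 + 0.061×8.23 = 146.5
Vm = 59.3 · log₁₀(0.090736) = 59.3 × (-1.0422) = -61.80 mV

-61.8 mV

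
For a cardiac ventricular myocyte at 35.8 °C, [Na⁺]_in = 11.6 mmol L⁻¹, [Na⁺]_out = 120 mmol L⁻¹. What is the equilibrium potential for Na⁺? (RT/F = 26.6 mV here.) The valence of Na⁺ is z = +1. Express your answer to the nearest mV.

E = (26.6/z) · ln([Na⁺]_out/[Na⁺]_in) with z = +1.
= (26.6/1) · ln(120/11.6) = 26.60 · ln(10.34)
= 26.60 · (2.3365) = 62.15 mV

62 mV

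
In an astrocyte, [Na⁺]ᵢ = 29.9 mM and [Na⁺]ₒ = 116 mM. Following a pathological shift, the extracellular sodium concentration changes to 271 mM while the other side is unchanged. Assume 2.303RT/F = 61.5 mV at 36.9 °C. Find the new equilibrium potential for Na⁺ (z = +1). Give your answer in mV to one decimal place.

58.9 mV

After the shift: [Na⁺]_out = 271, [Na⁺]_in = 29.9 mM.
E_new = (61.5/1)·log₁₀(271/29.9) = 61.50 · (0.9573) = 58.87 mV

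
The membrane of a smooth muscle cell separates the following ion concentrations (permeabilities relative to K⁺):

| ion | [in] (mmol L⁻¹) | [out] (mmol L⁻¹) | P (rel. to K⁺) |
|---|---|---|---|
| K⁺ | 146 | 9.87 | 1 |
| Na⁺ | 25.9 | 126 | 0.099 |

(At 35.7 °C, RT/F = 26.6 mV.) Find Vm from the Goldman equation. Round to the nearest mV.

-50 mV

Vm = 26.6 · ln[(Σ P·[cation]ₒ + Σ P·[anion]ᵢ) / (Σ P·[cation]ᵢ + Σ P·[anion]ₒ)]
Numerator = 1×9.87 + 0.099×126 = 22.34
Denominator = 1×146 + 0.099×25.9 = 148.6
Vm = 26.6 · ln(0.1504) = 26.6 × (-1.8945) = -50.39 mV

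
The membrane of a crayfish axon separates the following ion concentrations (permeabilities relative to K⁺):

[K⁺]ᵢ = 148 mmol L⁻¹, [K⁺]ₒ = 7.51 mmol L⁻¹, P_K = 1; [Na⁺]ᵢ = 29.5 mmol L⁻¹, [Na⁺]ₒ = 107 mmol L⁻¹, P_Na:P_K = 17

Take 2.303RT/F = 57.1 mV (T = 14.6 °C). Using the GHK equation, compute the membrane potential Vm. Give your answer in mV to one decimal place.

25.6 mV

Vm = 57.1 · log₁₀[(Σ P·[cation]ₒ + Σ P·[anion]ᵢ) / (Σ P·[cation]ᵢ + Σ P·[anion]ₒ)]
Numerator = 1×7.51 + 17×107 = 1827
Denominator = 1×148 + 17×29.5 = 649.5
Vm = 57.1 · log₁₀(2.8122) = 57.1 × (0.4490) = 25.64 mV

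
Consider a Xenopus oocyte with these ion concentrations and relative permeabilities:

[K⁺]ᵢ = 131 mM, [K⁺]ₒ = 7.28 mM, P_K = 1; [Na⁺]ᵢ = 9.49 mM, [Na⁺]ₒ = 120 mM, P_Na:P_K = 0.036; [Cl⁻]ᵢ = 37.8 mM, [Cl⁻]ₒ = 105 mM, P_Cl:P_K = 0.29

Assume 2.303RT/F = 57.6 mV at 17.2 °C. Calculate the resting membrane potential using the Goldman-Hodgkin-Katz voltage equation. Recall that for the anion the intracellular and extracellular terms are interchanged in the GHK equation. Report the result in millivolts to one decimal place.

-49.3 mV

Vm = 57.6 · log₁₀[(Σ P·[cation]ₒ + Σ P·[anion]ᵢ) / (Σ P·[cation]ᵢ + Σ P·[anion]ₒ)]
Numerator = 1×7.28 + 0.036×120 + 0.29×37.8 = 22.56
Denominator = 1×131 + 0.036×9.49 + 0.29×105 = 161.8
Vm = 57.6 · log₁₀(0.13945) = 57.6 × (-0.8556) = -49.28 mV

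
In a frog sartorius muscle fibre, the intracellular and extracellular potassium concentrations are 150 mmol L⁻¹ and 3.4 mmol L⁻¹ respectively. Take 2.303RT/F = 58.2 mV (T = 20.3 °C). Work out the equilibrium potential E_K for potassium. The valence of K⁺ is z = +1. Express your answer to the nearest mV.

E = (58.2/z) · log₁₀([K⁺]_out/[K⁺]_in) with z = +1.
= (58.2/1) · log₁₀(3.4/150) = 58.20 · log₁₀(0.02267)
= 58.20 · (-1.6446) = -95.72 mV

-96 mV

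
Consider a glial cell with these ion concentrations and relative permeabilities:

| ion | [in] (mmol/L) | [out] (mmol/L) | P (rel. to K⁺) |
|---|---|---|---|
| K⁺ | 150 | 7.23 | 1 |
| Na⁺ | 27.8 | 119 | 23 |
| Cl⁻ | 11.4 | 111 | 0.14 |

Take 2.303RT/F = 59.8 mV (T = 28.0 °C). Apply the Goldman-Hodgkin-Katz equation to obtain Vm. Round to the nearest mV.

32 mV

Vm = 59.8 · log₁₀[(Σ P·[cation]ₒ + Σ P·[anion]ᵢ) / (Σ P·[cation]ᵢ + Σ P·[anion]ₒ)]
Numerator = 1×7.23 + 23×119 + 0.14×11.4 = 2746
Denominator = 1×150 + 23×27.8 + 0.14×111 = 804.9
Vm = 59.8 · log₁₀(3.4112) = 59.8 × (0.5329) = 31.87 mV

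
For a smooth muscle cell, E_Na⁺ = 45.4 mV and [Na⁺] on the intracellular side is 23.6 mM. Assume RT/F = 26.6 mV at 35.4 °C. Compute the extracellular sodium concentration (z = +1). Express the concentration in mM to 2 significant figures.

Nernst: E = (26.6/1) · ln([out]/[in]), so ln([out]/[in]) = 45.4 × 1 / 26.6 = 1.7068.
[out]/[in] = e^(1.7068) = 5.511.
[out] = 5.511 × 23.6 = 130.1 mM.

130 mM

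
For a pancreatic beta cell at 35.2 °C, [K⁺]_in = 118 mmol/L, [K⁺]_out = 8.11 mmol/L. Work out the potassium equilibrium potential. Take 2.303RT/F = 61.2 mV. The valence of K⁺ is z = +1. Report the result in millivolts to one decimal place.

-71.2 mV

E = (61.2/z) · log₁₀([K⁺]_out/[K⁺]_in) with z = +1.
= (61.2/1) · log₁₀(8.11/118) = 61.20 · log₁₀(0.06873)
= 61.20 · (-1.1629) = -71.17 mV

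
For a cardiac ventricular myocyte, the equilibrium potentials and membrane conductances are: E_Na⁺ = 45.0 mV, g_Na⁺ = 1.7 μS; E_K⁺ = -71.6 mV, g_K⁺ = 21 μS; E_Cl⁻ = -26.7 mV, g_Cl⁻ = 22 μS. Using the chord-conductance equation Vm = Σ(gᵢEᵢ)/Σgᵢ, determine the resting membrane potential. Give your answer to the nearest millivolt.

Σ gᵢEᵢ = 1.7·(45.0) + 21·(-71.6) + 22·(-26.7) = -2014.50
Σ gᵢ = 1.7 + 21 + 22 = 44.7
Vm = -2014.50 / 44.7 = -45.07 mV

-45 mV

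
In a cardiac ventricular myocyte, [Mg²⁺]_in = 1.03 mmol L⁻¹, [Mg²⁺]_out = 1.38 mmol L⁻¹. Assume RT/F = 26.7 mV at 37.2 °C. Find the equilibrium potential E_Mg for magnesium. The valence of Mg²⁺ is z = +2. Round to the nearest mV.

4 mV

E = (26.7/z) · ln([Mg²⁺]_out/[Mg²⁺]_in) with z = +2.
= (26.7/2) · ln(1.38/1.03) = 13.35 · ln(1.34)
= 13.35 · (0.2925) = 3.91 mV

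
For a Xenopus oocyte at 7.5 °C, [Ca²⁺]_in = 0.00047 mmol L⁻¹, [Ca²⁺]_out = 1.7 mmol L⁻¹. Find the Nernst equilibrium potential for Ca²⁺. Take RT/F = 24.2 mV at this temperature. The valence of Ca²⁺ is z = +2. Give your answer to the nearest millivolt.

E = (24.2/z) · ln([Ca²⁺]_out/[Ca²⁺]_in) with z = +2.
= (24.2/2) · ln(1.7/0.00047) = 12.10 · ln(3617)
= 12.10 · (8.1934) = 99.14 mV

99 mV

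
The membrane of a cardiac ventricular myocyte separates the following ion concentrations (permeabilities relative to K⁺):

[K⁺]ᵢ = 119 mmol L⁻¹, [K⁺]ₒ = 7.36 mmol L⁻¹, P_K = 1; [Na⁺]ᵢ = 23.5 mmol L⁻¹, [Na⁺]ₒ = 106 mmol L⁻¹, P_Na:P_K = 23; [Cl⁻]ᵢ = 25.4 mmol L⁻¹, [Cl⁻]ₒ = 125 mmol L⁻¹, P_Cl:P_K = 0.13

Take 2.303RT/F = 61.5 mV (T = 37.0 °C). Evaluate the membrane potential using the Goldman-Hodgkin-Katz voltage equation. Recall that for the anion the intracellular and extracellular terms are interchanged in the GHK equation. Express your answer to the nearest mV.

34 mV

Vm = 61.5 · log₁₀[(Σ P·[cation]ₒ + Σ P·[anion]ᵢ) / (Σ P·[cation]ᵢ + Σ P·[anion]ₒ)]
Numerator = 1×7.36 + 23×106 + 0.13×25.4 = 2449
Denominator = 1×119 + 23×23.5 + 0.13×125 = 675.8
Vm = 61.5 · log₁₀(3.6236) = 61.5 × (0.5591) = 34.39 mV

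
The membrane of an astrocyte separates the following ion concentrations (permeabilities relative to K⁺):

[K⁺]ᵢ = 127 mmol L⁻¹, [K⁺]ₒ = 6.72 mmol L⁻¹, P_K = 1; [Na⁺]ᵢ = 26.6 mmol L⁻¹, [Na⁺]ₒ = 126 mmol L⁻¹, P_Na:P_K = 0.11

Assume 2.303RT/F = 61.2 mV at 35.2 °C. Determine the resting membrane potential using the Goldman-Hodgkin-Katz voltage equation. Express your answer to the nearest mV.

-49 mV

Vm = 61.2 · log₁₀[(Σ P·[cation]ₒ + Σ P·[anion]ᵢ) / (Σ P·[cation]ᵢ + Σ P·[anion]ₒ)]
Numerator = 1×6.72 + 0.11×126 = 20.58
Denominator = 1×127 + 0.11×26.6 = 129.9
Vm = 61.2 · log₁₀(0.1584) = 61.2 × (-0.8003) = -48.98 mV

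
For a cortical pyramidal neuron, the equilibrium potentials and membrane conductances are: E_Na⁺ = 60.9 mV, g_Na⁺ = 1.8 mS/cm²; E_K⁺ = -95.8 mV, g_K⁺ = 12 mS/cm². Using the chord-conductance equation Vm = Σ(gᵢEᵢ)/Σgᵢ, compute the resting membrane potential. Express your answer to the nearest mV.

-75 mV

Σ gᵢEᵢ = 1.8·(60.9) + 12·(-95.8) = -1039.98
Σ gᵢ = 1.8 + 12 = 13.8
Vm = -1039.98 / 13.8 = -75.36 mV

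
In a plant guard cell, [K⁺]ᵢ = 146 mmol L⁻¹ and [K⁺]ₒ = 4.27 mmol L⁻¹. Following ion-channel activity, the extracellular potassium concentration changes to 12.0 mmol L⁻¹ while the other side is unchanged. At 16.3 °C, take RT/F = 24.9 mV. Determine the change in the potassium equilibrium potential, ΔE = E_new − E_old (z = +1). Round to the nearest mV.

26 mV

E_old = (24.9/1)·ln(4.27/146) = -87.95 mV
E_new = (24.9/1)·ln(12.0/146) = -62.22 mV
ΔE = -62.22 − (-87.95) = 25.73 mV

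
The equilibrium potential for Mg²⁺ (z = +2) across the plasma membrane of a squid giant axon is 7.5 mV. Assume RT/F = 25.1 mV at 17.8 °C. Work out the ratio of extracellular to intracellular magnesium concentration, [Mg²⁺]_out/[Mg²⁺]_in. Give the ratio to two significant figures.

ln([out]/[in]) = E·z/(25.1) = 7.5 × 2 / 25.1 = 0.5976
[out]/[in] = e^(0.5976) = 1.818

1.8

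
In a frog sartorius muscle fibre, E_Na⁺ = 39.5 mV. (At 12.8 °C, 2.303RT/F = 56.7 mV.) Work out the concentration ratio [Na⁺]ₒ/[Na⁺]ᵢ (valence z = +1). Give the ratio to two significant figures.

5.0

log₁₀([out]/[in]) = E·z/(56.7) = 39.5 × 1 / 56.7 = 0.6966
[out]/[in] = 10^(0.6966) = 4.973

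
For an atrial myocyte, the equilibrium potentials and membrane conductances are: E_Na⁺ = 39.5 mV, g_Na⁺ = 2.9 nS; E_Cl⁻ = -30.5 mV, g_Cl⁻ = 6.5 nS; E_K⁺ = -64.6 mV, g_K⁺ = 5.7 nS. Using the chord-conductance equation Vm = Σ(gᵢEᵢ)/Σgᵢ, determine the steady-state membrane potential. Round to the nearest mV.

-30 mV

Σ gᵢEᵢ = 2.9·(39.5) + 6.5·(-30.5) + 5.7·(-64.6) = -451.92
Σ gᵢ = 2.9 + 6.5 + 5.7 = 15.1
Vm = -451.92 / 15.1 = -29.93 mV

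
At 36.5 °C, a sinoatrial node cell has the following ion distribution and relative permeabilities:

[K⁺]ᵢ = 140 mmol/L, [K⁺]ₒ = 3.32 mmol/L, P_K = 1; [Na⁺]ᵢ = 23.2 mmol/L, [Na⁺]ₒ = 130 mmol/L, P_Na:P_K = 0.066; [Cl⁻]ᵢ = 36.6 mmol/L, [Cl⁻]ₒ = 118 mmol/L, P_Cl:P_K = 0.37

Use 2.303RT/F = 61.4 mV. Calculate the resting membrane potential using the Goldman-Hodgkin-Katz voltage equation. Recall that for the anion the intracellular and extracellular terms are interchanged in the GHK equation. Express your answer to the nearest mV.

-53 mV

Vm = 61.4 · log₁₀[(Σ P·[cation]ₒ + Σ P·[anion]ᵢ) / (Σ P·[cation]ᵢ + Σ P·[anion]ₒ)]
Numerator = 1×3.32 + 0.066×130 + 0.37×36.6 = 25.44
Denominator = 1×140 + 0.066×23.2 + 0.37×118 = 185.2
Vm = 61.4 · log₁₀(0.13738) = 61.4 × (-0.8621) = -52.93 mV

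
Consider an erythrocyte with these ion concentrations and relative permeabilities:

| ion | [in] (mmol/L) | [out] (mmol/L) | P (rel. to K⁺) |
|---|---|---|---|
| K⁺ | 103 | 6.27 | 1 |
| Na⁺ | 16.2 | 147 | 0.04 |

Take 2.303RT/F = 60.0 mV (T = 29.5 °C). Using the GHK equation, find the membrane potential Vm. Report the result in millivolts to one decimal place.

-55.9 mV

Vm = 60.0 · log₁₀[(Σ P·[cation]ₒ + Σ P·[anion]ᵢ) / (Σ P·[cation]ᵢ + Σ P·[anion]ₒ)]
Numerator = 1×6.27 + 0.04×147 = 12.15
Denominator = 1×103 + 0.04×16.2 = 103.6
Vm = 60.0 · log₁₀(0.11722) = 60.0 × (-0.9310) = -55.86 mV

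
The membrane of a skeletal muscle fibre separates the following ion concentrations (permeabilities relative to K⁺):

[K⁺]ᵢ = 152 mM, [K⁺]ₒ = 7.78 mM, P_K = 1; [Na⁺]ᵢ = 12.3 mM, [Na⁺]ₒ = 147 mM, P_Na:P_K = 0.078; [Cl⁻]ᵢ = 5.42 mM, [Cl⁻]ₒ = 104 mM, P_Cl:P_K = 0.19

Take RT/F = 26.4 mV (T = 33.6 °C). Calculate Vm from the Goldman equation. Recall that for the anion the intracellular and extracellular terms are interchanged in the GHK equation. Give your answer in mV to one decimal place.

Vm = 26.4 · ln[(Σ P·[cation]ₒ + Σ P·[anion]ᵢ) / (Σ P·[cation]ᵢ + Σ P·[anion]ₒ)]
Numerator = 1×7.78 + 0.078×147 + 0.19×5.42 = 20.28
Denominator = 1×152 + 0.078×12.3 + 0.19×104 = 172.7
Vm = 26.4 · ln(0.11739) = 26.4 × (-2.1422) = -56.56 mV

-56.6 mV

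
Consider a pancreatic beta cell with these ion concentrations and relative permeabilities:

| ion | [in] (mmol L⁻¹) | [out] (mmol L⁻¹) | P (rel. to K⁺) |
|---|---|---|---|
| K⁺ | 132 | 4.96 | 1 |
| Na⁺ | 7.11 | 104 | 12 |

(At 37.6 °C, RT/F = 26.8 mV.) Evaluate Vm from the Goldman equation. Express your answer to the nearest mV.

47 mV

Vm = 26.8 · ln[(Σ P·[cation]ₒ + Σ P·[anion]ᵢ) / (Σ P·[cation]ᵢ + Σ P·[anion]ₒ)]
Numerator = 1×4.96 + 12×104 = 1253
Denominator = 1×132 + 12×7.11 = 217.3
Vm = 26.8 · ln(5.7655) = 26.8 × (1.7519) = 46.95 mV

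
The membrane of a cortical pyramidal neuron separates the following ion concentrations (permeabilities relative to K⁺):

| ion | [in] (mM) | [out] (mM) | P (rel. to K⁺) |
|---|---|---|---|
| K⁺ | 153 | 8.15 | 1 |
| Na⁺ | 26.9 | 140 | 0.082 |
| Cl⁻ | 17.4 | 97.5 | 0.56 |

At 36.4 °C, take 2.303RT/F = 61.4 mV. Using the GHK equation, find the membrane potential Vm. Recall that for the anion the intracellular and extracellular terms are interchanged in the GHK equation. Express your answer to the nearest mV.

Vm = 61.4 · log₁₀[(Σ P·[cation]ₒ + Σ P·[anion]ᵢ) / (Σ P·[cation]ᵢ + Σ P·[anion]ₒ)]
Numerator = 1×8.15 + 0.082×140 + 0.56×17.4 = 29.37
Denominator = 1×153 + 0.082×26.9 + 0.56×97.5 = 209.8
Vm = 61.4 · log₁₀(0.14001) = 61.4 × (-0.8539) = -52.43 mV

-52 mV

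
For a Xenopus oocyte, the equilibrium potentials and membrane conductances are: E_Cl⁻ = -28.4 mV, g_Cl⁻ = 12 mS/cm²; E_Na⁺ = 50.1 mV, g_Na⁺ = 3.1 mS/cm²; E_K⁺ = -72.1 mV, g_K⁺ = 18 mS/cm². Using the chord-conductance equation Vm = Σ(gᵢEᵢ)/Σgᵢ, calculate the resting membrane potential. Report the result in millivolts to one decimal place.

Σ gᵢEᵢ = 12·(-28.4) + 3.1·(50.1) + 18·(-72.1) = -1483.29
Σ gᵢ = 12 + 3.1 + 18 = 33.1
Vm = -1483.29 / 33.1 = -44.81 mV

-44.8 mV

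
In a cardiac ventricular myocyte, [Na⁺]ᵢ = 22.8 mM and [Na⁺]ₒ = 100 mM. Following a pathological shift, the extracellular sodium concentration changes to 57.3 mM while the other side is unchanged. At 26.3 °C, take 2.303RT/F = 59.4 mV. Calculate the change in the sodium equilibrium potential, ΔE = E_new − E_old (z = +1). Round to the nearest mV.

E_old = (59.4/1)·log₁₀(100/22.8) = 38.14 mV
E_new = (59.4/1)·log₁₀(57.3/22.8) = 23.77 mV
ΔE = 23.77 − (38.14) = -14.37 mV

-14 mV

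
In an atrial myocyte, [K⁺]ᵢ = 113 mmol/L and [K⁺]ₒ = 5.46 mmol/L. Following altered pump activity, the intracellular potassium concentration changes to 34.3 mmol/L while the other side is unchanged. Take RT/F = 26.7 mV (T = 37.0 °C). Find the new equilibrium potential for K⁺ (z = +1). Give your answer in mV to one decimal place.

After the shift: [K⁺]_out = 5.46, [K⁺]_in = 34.3 mmol/L.
E_new = (26.7/1)·ln(5.46/34.3) = 26.70 · (-1.8377) = -49.07 mV

-49.1 mV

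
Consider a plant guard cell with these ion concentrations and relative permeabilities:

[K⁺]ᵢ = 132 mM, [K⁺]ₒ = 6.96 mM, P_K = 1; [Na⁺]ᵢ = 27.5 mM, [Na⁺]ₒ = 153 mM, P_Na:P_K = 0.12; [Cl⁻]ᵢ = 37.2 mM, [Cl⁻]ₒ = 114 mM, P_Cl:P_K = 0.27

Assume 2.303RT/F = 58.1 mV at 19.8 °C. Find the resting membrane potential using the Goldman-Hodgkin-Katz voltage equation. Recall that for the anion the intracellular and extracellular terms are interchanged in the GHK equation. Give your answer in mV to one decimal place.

-39.0 mV

Vm = 58.1 · log₁₀[(Σ P·[cation]ₒ + Σ P·[anion]ᵢ) / (Σ P·[cation]ᵢ + Σ P·[anion]ₒ)]
Numerator = 1×6.96 + 0.12×153 + 0.27×37.2 = 35.36
Denominator = 1×132 + 0.12×27.5 + 0.27×114 = 166.1
Vm = 58.1 · log₁₀(0.21293) = 58.1 × (-0.6718) = -39.03 mV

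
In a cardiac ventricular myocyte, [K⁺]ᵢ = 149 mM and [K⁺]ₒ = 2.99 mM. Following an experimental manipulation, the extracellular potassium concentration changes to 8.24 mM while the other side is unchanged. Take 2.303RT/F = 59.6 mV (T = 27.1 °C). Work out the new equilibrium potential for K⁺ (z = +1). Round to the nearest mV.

After the shift: [K⁺]_out = 8.24, [K⁺]_in = 149 mM.
E_new = (59.6/1)·log₁₀(8.24/149) = 59.60 · (-1.2573) = -74.93 mV

-75 mV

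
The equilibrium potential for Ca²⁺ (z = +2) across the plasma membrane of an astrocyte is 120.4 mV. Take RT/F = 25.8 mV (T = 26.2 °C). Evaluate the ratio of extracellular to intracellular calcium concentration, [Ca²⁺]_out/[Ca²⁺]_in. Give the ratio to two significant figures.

ln([out]/[in]) = E·z/(25.8) = 120.4 × 2 / 25.8 = 9.3333
[out]/[in] = e^(9.3333) = 1.131e+04

11000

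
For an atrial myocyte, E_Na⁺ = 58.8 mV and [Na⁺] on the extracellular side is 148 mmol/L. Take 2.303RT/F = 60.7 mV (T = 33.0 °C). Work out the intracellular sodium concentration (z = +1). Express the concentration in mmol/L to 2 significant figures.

Nernst: E = (60.7/1) · log₁₀([out]/[in]), so log₁₀([out]/[in]) = 58.8 × 1 / 60.7 = 0.9687.
[out]/[in] = 10^(0.9687) = 9.305.
[in] = 148 / 9.305 = 15.91 mmol/L.

16 mmol/L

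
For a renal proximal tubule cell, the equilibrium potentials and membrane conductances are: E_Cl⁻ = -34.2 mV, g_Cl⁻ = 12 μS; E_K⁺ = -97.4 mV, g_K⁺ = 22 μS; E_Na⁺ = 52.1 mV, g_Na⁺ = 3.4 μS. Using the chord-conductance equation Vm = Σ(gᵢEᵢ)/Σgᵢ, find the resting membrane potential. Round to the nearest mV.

-64 mV

Σ gᵢEᵢ = 12·(-34.2) + 22·(-97.4) + 3.4·(52.1) = -2376.06
Σ gᵢ = 12 + 22 + 3.4 = 37.4
Vm = -2376.06 / 37.4 = -63.53 mV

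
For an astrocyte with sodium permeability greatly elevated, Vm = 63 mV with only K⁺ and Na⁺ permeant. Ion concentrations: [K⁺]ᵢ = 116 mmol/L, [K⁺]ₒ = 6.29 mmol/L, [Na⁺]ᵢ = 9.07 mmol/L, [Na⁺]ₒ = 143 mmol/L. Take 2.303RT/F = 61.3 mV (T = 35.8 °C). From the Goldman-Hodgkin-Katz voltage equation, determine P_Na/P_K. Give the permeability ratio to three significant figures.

Let α = P_Na/P_K. GHK: Vm = 61.3·log₁₀[(Kₒ + α·Naₒ)/(Kᵢ + α·Naᵢ)].
10^(Vm/61.3) = 10^(63.0/61.3) = 10.659
So 10.659·(Kᵢ + α·Naᵢ) = Kₒ + α·Naₒ → α = (10.659·116.0 − 6.29) / (143.0 − 10.659·9.07)
α = (1236 − 6.29) / (143.0 − 96.68) = 1230/46.32 = 26.56

26.6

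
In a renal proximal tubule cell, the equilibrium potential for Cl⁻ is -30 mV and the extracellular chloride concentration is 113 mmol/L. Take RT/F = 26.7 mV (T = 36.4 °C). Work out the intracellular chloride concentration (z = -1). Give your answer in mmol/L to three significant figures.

Nernst: E = (26.7/-1) · ln([out]/[in]), so ln([out]/[in]) = -30.0 × -1 / 26.7 = 1.1236.
[out]/[in] = e^(1.1236) = 3.076.
[in] = 113 / 3.076 = 36.74 mmol/L.

36.7 mmol/L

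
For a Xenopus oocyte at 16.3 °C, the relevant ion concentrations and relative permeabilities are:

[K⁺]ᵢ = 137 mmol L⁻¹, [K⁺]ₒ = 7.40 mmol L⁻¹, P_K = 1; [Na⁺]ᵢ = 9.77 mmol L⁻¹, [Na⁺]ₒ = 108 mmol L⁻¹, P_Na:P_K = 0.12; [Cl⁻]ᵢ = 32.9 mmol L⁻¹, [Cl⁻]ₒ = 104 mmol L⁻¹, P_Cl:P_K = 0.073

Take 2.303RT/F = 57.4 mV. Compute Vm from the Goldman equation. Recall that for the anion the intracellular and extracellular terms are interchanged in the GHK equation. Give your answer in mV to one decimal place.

Vm = 57.4 · log₁₀[(Σ P·[cation]ₒ + Σ P·[anion]ᵢ) / (Σ P·[cation]ᵢ + Σ P·[anion]ₒ)]
Numerator = 1×7.40 + 0.12×108 + 0.073×32.9 = 22.76
Denominator = 1×137 + 0.12×9.77 + 0.073×104 = 145.8
Vm = 57.4 · log₁₀(0.15615) = 57.4 × (-0.8064) = -46.29 mV

-46.3 mV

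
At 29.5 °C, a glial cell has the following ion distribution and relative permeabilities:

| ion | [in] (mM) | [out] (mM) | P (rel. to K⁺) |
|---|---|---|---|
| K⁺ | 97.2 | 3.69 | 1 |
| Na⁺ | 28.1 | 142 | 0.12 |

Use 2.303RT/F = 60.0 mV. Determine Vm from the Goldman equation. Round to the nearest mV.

-41 mV

Vm = 60.0 · log₁₀[(Σ P·[cation]ₒ + Σ P·[anion]ᵢ) / (Σ P·[cation]ᵢ + Σ P·[anion]ₒ)]
Numerator = 1×3.69 + 0.12×142 = 20.73
Denominator = 1×97.2 + 0.12×28.1 = 100.6
Vm = 60.0 · log₁₀(0.20612) = 60.0 × (-0.6859) = -41.15 mV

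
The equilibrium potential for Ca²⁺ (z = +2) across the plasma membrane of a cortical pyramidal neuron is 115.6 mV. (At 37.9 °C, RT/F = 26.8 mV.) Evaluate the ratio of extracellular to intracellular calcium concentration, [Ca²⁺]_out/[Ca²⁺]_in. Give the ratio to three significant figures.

ln([out]/[in]) = E·z/(26.8) = 115.6 × 2 / 26.8 = 8.6269
[out]/[in] = e^(8.6269) = 5580

5580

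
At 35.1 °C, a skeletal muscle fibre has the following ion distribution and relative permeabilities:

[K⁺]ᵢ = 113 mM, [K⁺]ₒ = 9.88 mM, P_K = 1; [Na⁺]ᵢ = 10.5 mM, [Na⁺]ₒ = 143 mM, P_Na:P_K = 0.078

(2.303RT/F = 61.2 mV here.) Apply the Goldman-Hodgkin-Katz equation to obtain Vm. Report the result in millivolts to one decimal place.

-44.9 mV

Vm = 61.2 · log₁₀[(Σ P·[cation]ₒ + Σ P·[anion]ᵢ) / (Σ P·[cation]ᵢ + Σ P·[anion]ₒ)]
Numerator = 1×9.88 + 0.078×143 = 21.03
Denominator = 1×113 + 0.078×10.5 = 113.8
Vm = 61.2 · log₁₀(0.1848) = 61.2 × (-0.7333) = -44.88 mV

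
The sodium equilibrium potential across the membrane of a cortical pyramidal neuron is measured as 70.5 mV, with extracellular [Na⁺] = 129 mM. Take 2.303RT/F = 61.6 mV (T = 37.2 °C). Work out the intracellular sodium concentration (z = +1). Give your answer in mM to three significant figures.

Nernst: E = (61.6/1) · log₁₀([out]/[in]), so log₁₀([out]/[in]) = 70.5 × 1 / 61.6 = 1.1445.
[out]/[in] = 10^(1.1445) = 13.95.
[in] = 129 / 13.95 = 9.249 mM.

9.25 mM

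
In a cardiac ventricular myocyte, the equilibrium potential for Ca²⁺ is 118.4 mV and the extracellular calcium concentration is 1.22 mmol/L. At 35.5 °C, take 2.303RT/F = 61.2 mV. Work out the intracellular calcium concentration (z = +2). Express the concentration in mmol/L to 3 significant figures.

0.000165 mmol/L

Nernst: E = (61.2/2) · log₁₀([out]/[in]), so log₁₀([out]/[in]) = 118.4 × 2 / 61.2 = 3.8693.
[out]/[in] = 10^(3.8693) = 7401.
[in] = 1.22 / 7401 = 0.0001648 mmol/L.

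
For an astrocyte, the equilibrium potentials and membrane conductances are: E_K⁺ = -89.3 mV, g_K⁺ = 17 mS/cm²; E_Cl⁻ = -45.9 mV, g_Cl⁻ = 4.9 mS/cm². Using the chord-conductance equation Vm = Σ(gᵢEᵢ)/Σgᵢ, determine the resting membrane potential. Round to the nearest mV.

-80 mV

Σ gᵢEᵢ = 17·(-89.3) + 4.9·(-45.9) = -1743.01
Σ gᵢ = 17 + 4.9 = 21.9
Vm = -1743.01 / 21.9 = -79.59 mV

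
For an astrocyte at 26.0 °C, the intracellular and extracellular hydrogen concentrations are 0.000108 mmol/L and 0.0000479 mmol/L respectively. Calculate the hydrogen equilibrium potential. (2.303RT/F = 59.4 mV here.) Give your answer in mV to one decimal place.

E = (59.4/z) · log₁₀([H⁺]_out/[H⁺]_in) with z = +1.
= (59.4/1) · log₁₀(0.0000479/0.000108) = 59.40 · log₁₀(0.4435)
= 59.40 · (-0.3531) = -20.97 mV

-21.0 mV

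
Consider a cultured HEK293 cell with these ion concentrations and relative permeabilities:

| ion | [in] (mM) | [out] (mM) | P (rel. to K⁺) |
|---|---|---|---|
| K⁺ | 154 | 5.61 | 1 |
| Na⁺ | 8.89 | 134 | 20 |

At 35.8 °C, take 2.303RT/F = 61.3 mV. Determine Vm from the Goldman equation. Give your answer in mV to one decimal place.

Vm = 61.3 · log₁₀[(Σ P·[cation]ₒ + Σ P·[anion]ᵢ) / (Σ P·[cation]ᵢ + Σ P·[anion]ₒ)]
Numerator = 1×5.61 + 20×134 = 2686
Denominator = 1×154 + 20×8.89 = 331.8
Vm = 61.3 · log₁₀(8.0941) = 61.3 × (0.9082) = 55.67 mV

55.7 mV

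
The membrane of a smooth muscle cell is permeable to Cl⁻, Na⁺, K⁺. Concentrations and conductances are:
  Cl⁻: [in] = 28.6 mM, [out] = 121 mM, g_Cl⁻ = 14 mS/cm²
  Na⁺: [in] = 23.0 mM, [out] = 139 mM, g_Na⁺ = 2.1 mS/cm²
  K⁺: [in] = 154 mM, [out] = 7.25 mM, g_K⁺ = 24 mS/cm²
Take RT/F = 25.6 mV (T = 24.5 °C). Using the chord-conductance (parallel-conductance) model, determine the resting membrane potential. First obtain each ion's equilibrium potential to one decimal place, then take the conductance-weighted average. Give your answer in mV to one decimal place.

-57.3 mV

E_Cl⁻ = (25.6/-1)·ln(121/28.6) = -36.9 mV
E_Na⁺ = (25.6/1)·ln(139/23.0) = 46.1 mV
E_K⁺ = (25.6/1)·ln(7.25/154) = -78.2 mV
Vm = (Σ gᵢEᵢ)/(Σ gᵢ) = (14·-36.9 + 2.1·46.1 + 24·-78.2) / (14 + 2.1 + 24)
= -2296.59 / 40.1 = -57.27 mV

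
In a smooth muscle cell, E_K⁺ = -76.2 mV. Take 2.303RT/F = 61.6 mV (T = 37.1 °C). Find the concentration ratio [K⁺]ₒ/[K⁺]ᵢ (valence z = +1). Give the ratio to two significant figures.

0.058

log₁₀([out]/[in]) = E·z/(61.6) = -76.2 × 1 / 61.6 = -1.2370
[out]/[in] = 10^(-1.2370) = 0.05794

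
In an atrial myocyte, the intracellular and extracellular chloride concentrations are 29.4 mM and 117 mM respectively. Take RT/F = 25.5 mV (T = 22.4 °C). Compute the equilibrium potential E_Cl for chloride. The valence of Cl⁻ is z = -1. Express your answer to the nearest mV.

-35 mV

E = (25.5/z) · ln([Cl⁻]_out/[Cl⁻]_in) with z = -1.
For an anion, dividing by z = -1 reverses the sign.
= (25.5/-1) · ln(117/29.4) = -25.50 · ln(3.98)
= -25.50 · (1.3812) = -35.22 mV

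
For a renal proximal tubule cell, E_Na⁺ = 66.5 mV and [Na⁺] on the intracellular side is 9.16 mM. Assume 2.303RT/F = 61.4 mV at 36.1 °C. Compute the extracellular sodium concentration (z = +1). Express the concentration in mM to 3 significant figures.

111 mM

Nernst: E = (61.4/1) · log₁₀([out]/[in]), so log₁₀([out]/[in]) = 66.5 × 1 / 61.4 = 1.0831.
[out]/[in] = 10^(1.0831) = 12.11.
[out] = 12.11 × 9.16 = 110.9 mM.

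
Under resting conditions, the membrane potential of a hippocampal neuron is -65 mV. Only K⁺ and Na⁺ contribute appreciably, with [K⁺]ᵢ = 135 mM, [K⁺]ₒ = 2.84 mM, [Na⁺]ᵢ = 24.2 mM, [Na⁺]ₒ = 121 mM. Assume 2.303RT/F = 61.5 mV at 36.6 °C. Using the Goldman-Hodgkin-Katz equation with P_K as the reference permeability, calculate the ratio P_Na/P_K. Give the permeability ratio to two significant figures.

Let α = P_Na/P_K. GHK: Vm = 61.5·log₁₀[(Kₒ + α·Naₒ)/(Kᵢ + α·Naᵢ)].
10^(Vm/61.5) = 10^(-65.0/61.5) = 0.087718
So 0.087718·(Kᵢ + α·Naᵢ) = Kₒ + α·Naₒ → α = (0.087718·135.0 − 2.84) / (121.0 − 0.087718·24.2)
α = (11.84 − 2.84) / (121.0 − 2.123) = 9.002/118.9 = 0.07572

0.076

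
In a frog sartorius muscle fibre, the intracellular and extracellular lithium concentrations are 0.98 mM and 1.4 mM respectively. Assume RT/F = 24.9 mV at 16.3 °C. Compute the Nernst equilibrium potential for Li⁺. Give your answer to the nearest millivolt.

E = (24.9/z) · ln([Li⁺]_out/[Li⁺]_in) with z = +1.
= (24.9/1) · ln(1.4/0.98) = 24.90 · ln(1.429)
= 24.90 · (0.3567) = 8.88 mV

9 mV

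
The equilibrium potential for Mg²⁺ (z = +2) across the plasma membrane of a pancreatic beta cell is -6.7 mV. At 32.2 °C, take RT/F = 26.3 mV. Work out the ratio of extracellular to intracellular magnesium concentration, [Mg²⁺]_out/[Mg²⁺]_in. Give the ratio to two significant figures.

ln([out]/[in]) = E·z/(26.3) = -6.7 × 2 / 26.3 = -0.5095
[out]/[in] = e^(-0.5095) = 0.6008

0.60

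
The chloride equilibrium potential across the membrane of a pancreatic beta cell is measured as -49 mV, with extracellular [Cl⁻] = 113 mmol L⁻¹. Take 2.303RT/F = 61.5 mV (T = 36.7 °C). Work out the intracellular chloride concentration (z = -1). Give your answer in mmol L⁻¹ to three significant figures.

18.0 mmol L⁻¹

Nernst: E = (61.5/-1) · log₁₀([out]/[in]), so log₁₀([out]/[in]) = -49.0 × -1 / 61.5 = 0.7967.
[out]/[in] = 10^(0.7967) = 6.263.
[in] = 113 / 6.263 = 18.04 mmol L⁻¹.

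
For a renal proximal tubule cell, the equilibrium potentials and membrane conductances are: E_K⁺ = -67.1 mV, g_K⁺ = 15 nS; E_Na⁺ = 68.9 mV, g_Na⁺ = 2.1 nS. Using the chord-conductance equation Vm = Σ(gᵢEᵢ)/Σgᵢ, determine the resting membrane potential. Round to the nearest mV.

-50 mV

Σ gᵢEᵢ = 15·(-67.1) + 2.1·(68.9) = -861.81
Σ gᵢ = 15 + 2.1 = 17.1
Vm = -861.81 / 17.1 = -50.40 mV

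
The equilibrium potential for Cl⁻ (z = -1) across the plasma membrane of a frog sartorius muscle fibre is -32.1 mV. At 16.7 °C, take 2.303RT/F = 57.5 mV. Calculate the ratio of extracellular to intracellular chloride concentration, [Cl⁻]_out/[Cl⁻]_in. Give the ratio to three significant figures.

3.62

log₁₀([out]/[in]) = E·z/(57.5) = -32.1 × -1 / 57.5 = 0.5583
[out]/[in] = 10^(0.5583) = 3.616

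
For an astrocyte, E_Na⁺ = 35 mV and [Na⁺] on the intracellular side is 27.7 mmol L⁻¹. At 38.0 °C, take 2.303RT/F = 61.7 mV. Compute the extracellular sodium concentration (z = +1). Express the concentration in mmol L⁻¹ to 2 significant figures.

100 mmol L⁻¹

Nernst: E = (61.7/1) · log₁₀([out]/[in]), so log₁₀([out]/[in]) = 35.0 × 1 / 61.7 = 0.5673.
[out]/[in] = 10^(0.5673) = 3.692.
[out] = 3.692 × 27.7 = 102.3 mmol L⁻¹.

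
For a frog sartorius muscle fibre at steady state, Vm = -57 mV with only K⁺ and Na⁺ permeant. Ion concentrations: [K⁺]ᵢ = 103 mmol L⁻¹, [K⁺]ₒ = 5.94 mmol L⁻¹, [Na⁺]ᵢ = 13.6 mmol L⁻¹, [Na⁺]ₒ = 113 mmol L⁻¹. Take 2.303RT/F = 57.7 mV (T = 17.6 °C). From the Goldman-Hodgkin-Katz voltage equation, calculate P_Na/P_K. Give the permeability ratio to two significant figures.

0.042

Let α = P_Na/P_K. GHK: Vm = 57.7·log₁₀[(Kₒ + α·Naₒ)/(Kᵢ + α·Naᵢ)].
10^(Vm/57.7) = 10^(-57.0/57.7) = 0.10283
So 0.10283·(Kᵢ + α·Naᵢ) = Kₒ + α·Naₒ → α = (0.10283·103.0 − 5.94) / (113.0 − 0.10283·13.6)
α = (10.59 − 5.94) / (113.0 − 1.399) = 4.652/111.6 = 0.04168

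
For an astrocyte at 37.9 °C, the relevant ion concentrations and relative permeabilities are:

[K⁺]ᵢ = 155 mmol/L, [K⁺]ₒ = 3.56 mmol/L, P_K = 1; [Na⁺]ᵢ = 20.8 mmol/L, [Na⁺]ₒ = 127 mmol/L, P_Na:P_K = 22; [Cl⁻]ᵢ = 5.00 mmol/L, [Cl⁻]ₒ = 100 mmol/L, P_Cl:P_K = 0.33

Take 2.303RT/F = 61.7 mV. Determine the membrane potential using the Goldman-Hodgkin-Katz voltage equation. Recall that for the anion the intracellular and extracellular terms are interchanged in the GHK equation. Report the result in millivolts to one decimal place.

Vm = 61.7 · log₁₀[(Σ P·[cation]ₒ + Σ P·[anion]ᵢ) / (Σ P·[cation]ᵢ + Σ P·[anion]ₒ)]
Numerator = 1×3.56 + 22×127 + 0.33×5.00 = 2799
Denominator = 1×155 + 22×20.8 + 0.33×100 = 645.6
Vm = 61.7 · log₁₀(4.3358) = 61.7 × (0.6371) = 39.31 mV

39.3 mV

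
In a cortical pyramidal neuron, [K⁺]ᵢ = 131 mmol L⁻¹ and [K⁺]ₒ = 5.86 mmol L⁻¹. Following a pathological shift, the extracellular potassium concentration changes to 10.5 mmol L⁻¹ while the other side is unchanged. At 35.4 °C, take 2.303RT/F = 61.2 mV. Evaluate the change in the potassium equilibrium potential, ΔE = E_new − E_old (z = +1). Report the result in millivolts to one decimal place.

15.5 mV

E_old = (61.2/1)·log₁₀(5.86/131) = -82.58 mV
E_new = (61.2/1)·log₁₀(10.5/131) = -67.08 mV
ΔE = -67.08 − (-82.58) = 15.50 mV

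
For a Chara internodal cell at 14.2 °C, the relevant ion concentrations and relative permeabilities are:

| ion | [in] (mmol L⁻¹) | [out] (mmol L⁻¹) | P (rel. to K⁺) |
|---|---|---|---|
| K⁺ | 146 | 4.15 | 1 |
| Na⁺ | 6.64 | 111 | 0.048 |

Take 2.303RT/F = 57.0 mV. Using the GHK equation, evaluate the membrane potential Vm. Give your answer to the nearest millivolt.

-68 mV

Vm = 57.0 · log₁₀[(Σ P·[cation]ₒ + Σ P·[anion]ᵢ) / (Σ P·[cation]ᵢ + Σ P·[anion]ₒ)]
Numerator = 1×4.15 + 0.048×111 = 9.478
Denominator = 1×146 + 0.048×6.64 = 146.3
Vm = 57.0 · log₁₀(0.064776) = 57.0 × (-1.1886) = -67.75 mV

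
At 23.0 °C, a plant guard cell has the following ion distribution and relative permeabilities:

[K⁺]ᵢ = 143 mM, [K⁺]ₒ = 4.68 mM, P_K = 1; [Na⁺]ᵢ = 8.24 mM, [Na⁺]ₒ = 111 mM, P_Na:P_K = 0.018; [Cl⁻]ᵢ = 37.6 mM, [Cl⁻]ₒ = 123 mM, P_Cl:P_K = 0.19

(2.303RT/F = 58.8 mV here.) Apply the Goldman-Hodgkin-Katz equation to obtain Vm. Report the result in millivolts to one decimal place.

-63.6 mV

Vm = 58.8 · log₁₀[(Σ P·[cation]ₒ + Σ P·[anion]ᵢ) / (Σ P·[cation]ᵢ + Σ P·[anion]ₒ)]
Numerator = 1×4.68 + 0.018×111 + 0.19×37.6 = 13.82
Denominator = 1×143 + 0.018×8.24 + 0.19×123 = 166.5
Vm = 58.8 · log₁₀(0.083006) = 58.8 × (-1.0809) = -63.56 mV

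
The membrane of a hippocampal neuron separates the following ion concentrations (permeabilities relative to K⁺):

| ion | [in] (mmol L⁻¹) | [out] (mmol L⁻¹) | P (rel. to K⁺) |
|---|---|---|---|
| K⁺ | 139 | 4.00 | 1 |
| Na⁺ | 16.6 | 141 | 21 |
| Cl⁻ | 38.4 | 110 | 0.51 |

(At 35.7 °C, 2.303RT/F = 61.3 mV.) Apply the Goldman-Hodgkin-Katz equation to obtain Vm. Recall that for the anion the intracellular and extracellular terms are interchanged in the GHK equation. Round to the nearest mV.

45 mV

Vm = 61.3 · log₁₀[(Σ P·[cation]ₒ + Σ P·[anion]ᵢ) / (Σ P·[cation]ᵢ + Σ P·[anion]ₒ)]
Numerator = 1×4.00 + 21×141 + 0.51×38.4 = 2985
Denominator = 1×139 + 21×16.6 + 0.51×110 = 543.7
Vm = 61.3 · log₁₀(5.4894) = 61.3 × (0.7395) = 45.33 mV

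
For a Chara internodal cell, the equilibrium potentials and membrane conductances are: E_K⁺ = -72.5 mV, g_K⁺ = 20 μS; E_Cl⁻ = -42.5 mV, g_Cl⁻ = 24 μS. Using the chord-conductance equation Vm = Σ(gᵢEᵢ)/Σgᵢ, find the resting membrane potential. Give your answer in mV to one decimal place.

Σ gᵢEᵢ = 20·(-72.5) + 24·(-42.5) = -2470.00
Σ gᵢ = 20 + 24 = 44
Vm = -2470.00 / 44 = -56.14 mV

-56.1 mV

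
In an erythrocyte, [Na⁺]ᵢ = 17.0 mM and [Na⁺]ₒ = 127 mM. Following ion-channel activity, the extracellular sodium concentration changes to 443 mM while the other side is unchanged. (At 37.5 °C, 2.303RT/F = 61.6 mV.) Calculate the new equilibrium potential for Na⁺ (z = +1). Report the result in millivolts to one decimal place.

After the shift: [Na⁺]_out = 443, [Na⁺]_in = 17.0 mM.
E_new = (61.6/1)·log₁₀(443/17.0) = 61.60 · (1.4160) = 87.22 mV

87.2 mV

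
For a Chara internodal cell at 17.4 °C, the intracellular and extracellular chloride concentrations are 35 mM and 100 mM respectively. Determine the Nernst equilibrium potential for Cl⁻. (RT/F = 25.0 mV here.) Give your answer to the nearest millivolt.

E = (25.0/z) · ln([Cl⁻]_out/[Cl⁻]_in) with z = -1.
For an anion, dividing by z = -1 reverses the sign.
= (25.0/-1) · ln(100/35) = -25.00 · ln(2.857)
= -25.00 · (1.0498) = -26.25 mV

-26 mV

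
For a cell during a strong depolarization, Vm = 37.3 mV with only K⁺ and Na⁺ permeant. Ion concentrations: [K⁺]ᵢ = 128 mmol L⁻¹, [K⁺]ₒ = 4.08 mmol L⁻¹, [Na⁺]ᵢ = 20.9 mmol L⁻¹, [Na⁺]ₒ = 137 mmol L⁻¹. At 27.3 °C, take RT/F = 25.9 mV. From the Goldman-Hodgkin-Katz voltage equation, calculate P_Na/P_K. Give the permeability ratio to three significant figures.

11.0

Let α = P_Na/P_K. GHK: Vm = 25.9·ln[(Kₒ + α·Naₒ)/(Kᵢ + α·Naᵢ)].
e^(Vm/25.9) = e^(37.3/25.9) = 4.2213
So 4.2213·(Kᵢ + α·Naᵢ) = Kₒ + α·Naₒ → α = (4.2213·128.0 − 4.08) / (137.0 − 4.2213·20.9)
α = (540.3 − 4.08) / (137.0 − 88.23) = 536.3/48.77 = 10.99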